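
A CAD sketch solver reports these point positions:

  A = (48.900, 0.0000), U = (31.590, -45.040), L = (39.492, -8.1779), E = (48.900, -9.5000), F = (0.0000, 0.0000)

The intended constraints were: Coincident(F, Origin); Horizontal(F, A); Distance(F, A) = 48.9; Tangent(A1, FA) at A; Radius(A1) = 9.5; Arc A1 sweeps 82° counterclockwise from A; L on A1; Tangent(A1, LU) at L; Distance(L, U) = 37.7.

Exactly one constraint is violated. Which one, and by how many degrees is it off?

Tangent(A1, LU) at L — off by 4.10°.

F = (0.00, 0.00) ✓; F.y = 0.00, A.y = 0.00 ✓; |FA| = 48.90 ✓; ∠(EA, AF) = 90.00° ✓; |EA| = 9.500 ✓; bearing(E→L) − bearing(E→A) = 82.00° ✓; |EL| = 9.500 ✓; ∠(EL, LU) = 94.10° ✗; |LU| = 37.70 ✓.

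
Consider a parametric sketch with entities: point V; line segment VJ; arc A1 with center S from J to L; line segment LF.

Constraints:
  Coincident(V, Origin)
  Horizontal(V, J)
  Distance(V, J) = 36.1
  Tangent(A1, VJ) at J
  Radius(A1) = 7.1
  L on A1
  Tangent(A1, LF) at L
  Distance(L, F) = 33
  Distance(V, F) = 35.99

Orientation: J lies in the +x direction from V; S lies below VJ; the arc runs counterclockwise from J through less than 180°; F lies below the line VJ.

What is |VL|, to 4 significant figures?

30.06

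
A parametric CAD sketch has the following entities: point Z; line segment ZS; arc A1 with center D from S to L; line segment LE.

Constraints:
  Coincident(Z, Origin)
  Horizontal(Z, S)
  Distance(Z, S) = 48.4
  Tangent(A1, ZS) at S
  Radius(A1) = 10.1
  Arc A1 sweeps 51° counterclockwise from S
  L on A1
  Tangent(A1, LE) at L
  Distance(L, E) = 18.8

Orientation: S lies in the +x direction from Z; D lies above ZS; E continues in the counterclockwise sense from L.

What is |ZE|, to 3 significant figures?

70.5

Z is at the origin; ZS is horizontal with |ZS| = 48.4 and S on the +x side, so S = (48.4, 0.00). Tangency of A1 to ZS means the radius DS is perpendicular to ZS, so D = S + (0, 10.1) = (48.4, 10.1). On A1, S sits at bearing -90° from D; a 51° counterclockwise sweep puts L at bearing -39°, so L = D + 10.1·(cos -39°, sin -39°) = (56.2, 3.74). A1 meets LE tangentially, so DL is at right angles to LE, so LE runs along (−sin -39°, cos -39°); with |LE| = 18.8, E = (68.1, 18.4). Then |ZE| = |E − Z| = 70.5.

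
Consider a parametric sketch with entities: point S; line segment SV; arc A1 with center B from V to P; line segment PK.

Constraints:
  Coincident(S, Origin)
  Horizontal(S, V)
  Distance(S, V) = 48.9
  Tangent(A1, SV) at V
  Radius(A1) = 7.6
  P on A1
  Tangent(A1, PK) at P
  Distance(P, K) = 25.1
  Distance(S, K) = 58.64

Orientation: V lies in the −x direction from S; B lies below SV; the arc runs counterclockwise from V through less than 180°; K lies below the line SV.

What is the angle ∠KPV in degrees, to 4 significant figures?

125.5°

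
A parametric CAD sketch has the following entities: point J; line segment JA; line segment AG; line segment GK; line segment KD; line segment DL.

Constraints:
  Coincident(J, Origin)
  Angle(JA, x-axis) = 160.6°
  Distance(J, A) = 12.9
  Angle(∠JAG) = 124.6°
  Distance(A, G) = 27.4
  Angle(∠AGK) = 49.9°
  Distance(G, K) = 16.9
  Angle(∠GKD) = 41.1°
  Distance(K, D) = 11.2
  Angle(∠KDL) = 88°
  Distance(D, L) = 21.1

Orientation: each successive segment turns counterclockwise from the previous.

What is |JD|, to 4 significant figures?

25.26

J is at the origin; JA runs at 160.6° with length 12.9, so A = (-12.17, 4.285). ∠JAG = 124.6° gives AG at -144.0° from the x-axis; with |AG| = 27.4, G = (-34.33, -11.82). ∠AGK = 49.9° gives GK at -13.90° from the x-axis; with |GK| = 16.9, K = (-17.93, -15.88). ∠GKD = 41.1° gives KD at 125.0° from the x-axis; with |KD| = 11.2, D = (-24.35, -6.706). Then |JD| = |D − J| = 25.26.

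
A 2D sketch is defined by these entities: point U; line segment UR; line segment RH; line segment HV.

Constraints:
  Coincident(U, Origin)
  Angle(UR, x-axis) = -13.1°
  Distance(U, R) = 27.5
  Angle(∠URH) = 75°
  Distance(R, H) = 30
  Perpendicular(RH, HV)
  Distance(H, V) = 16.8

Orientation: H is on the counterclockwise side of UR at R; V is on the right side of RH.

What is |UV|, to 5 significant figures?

49.030

∠URH = 75.0°, so RH runs at -13.1° + (180° − 75.0°) = 91.900° from the x-axis; with |RH| = 30.0, H = R + 30.0·(cos 91.900°, sin 91.900°) = (25.790, 23.751). RH ⟂ HV; with |HV| = 16.8 on the right of RH, V = H + 16.8·(0.99945, 0.033155) = (42.580, 24.308). Then |UV| = |V − U| = 49.030.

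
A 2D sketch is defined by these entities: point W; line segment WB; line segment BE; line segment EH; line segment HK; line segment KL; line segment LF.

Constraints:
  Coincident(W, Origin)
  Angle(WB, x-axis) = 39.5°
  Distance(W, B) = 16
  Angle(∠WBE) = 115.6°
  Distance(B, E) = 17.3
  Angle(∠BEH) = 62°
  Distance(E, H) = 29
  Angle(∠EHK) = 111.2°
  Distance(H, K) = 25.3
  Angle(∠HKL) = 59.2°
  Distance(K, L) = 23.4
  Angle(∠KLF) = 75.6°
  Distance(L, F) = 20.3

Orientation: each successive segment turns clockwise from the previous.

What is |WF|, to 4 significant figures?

13.49

W is at the origin; WB runs at 39.5° with length 16.0, so B = (12.35, 10.18). ∠WBE = 115.6° gives BE at -24.90° from the x-axis; with |BE| = 17.3, E = (28.04, 2.893). ∠BEH = 62.0° gives EH at -142.9° from the x-axis; with |EH| = 29.0, H = (4.908, -14.60). ∠EHK = 111.2° gives HK at 148.3° from the x-axis; with |HK| = 25.3, K = (-16.62, -1.305). ∠HKL = 59.2° gives KL at 27.50° from the x-axis; with |KL| = 23.4, L = (4.138, 9.500). ∠KLF = 75.6° gives LF at -76.90° from the x-axis; with |LF| = 20.3, F = (8.739, -10.27). Then |WF| = |F − W| = 13.49.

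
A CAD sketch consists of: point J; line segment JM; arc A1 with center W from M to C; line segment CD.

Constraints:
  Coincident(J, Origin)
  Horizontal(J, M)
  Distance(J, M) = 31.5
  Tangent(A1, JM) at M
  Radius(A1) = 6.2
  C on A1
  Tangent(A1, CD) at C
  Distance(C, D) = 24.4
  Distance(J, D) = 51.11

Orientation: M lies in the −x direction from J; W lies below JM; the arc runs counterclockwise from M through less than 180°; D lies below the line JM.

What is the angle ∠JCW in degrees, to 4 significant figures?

18.18°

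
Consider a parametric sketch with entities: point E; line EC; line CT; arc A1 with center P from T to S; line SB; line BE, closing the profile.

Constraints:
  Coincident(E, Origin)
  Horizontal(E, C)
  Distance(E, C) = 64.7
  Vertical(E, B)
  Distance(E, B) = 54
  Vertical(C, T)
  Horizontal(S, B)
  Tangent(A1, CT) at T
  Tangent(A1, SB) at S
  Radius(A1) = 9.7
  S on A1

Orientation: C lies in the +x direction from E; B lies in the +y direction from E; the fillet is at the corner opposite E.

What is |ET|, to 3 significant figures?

78.4

E is at the origin; EC is horizontal with |EC| = 64.7 and C on the +x side, so C = (64.7, 0.00). E and B share the same x with |EB| = 54.0 and B on the +y side, so B = (0.00, 54.0). The virtual corner opposite E is at (64.7, 54.0). Tangency of A1 to CT means the radius PT is perpendicular to CT and since A1 is tangent to SB there, PS ⟂ SB, with radius 9.7, so the center P sits 9.7 in from both sides at P = (55.0, 44.3). That places the tangent points at T = (64.7, 44.3) on CT and S = (55.0, 54.0) on SB. Then |ET| = |T − E| = 78.4.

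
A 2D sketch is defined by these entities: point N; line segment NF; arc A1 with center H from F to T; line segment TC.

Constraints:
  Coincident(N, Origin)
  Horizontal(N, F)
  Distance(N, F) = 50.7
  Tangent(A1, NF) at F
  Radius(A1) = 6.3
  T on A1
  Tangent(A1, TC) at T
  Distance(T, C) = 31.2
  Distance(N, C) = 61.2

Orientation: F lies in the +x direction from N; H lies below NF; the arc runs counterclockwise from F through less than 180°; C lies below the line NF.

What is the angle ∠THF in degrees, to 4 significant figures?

96.48°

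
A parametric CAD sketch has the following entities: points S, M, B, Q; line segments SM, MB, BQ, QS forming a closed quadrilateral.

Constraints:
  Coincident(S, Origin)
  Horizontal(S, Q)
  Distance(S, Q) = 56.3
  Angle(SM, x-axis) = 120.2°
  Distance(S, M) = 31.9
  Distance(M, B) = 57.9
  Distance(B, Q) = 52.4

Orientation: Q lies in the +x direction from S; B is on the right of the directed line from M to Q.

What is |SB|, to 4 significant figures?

26.14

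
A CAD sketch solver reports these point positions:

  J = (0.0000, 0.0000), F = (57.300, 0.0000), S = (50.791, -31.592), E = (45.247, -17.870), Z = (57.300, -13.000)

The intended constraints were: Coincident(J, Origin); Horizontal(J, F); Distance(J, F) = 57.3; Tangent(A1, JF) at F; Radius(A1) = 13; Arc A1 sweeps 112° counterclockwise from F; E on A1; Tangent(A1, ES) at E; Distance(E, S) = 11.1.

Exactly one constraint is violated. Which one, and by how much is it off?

Distance(E, S) = 11.1 — off by 3.70.

J = (0.00, 0.00) ✓; J.y = 0.00, F.y = 0.00 ✓; |JF| = 57.30 ✓; ∠(ZF, FJ) = 90.00° ✓; |ZF| = 13.00 ✓; bearing(Z→E) − bearing(Z→F) = 112.0° ✓; |ZE| = 13.00 ✓; ∠(ZE, ES) = 90.00° ✓; |ES| = 14.80 ✗.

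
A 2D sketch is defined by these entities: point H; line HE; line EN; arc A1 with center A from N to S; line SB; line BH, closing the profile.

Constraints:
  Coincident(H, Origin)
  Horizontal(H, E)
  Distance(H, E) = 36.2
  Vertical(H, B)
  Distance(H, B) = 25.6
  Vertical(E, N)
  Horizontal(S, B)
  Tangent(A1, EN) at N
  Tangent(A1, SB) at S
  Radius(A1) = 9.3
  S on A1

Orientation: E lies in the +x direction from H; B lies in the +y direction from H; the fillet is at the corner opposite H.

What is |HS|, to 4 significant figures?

37.13

The virtual corner opposite H is at (36.20, 25.60). Since A1 is tangent to EN there, AN ⟂ EN and A1 meets SB tangentially, so AS is at right angles to SB, with radius 9.3, so the center A sits 9.3 in from both sides at A = (26.90, 16.30). That places the tangent points at N = (36.20, 16.30) on EN and S = (26.90, 25.60) on SB. Then |HS| = |S − H| = 37.13.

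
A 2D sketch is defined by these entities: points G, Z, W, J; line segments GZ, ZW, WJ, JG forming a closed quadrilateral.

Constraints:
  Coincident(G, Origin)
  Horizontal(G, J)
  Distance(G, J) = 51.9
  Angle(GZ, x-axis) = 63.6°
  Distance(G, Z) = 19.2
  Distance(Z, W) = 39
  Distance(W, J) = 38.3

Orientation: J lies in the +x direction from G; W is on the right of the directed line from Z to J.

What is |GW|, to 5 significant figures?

28.048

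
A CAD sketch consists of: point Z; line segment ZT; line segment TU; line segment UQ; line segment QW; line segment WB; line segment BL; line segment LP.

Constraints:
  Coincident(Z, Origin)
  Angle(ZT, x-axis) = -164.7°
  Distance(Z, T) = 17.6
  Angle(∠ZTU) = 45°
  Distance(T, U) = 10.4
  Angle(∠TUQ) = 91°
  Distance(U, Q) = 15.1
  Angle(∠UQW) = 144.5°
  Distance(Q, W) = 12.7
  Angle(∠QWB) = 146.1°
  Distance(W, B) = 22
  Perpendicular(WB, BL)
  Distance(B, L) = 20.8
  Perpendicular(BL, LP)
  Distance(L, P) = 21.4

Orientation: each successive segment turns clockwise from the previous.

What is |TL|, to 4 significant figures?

28.50

Z is at the origin; ZT runs at -164.7° with length 17.6, so T = (-16.98, -4.644). ∠ZTU = 45.0° gives TU at 60.30° from the x-axis; with |TU| = 10.4, U = (-11.82, 4.390). ∠TUQ = 91.0° gives UQ at -28.70° from the x-axis; with |UQ| = 15.1, Q = (1.421, -2.862). ∠UQW = 144.5° gives QW at -64.20° from the x-axis; with |QW| = 12.7, W = (6.949, -14.30). ∠QWB = 146.1° gives WB at -98.10° from the x-axis; with |WB| = 22.0, B = (3.849, -36.08). The perpendicularity gives BL at right angles to WB, so BL runs at 171.9°; with |BL| = 20.8, L = (-16.74, -33.15). Then |TL| = |L − T| = 28.50.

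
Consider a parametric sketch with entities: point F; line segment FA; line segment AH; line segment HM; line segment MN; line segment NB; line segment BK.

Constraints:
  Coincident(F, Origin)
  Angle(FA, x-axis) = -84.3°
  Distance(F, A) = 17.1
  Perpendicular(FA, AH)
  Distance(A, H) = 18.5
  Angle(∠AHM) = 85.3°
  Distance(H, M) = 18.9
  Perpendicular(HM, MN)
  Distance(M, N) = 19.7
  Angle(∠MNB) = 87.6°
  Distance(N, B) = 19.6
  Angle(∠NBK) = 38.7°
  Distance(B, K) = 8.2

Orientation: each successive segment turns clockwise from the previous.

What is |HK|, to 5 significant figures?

15.225

F is at the origin; FA runs at -84.3° with length 17.1, so A = (1.6984, -17.015). FA ⟂ AH, so AH runs at -174.30°; with |AH| = 18.5, H = (-16.710, -18.853). ∠AHM = 85.3° gives HM at 91.000° from the x-axis; with |HM| = 18.9, M = (-17.040, 0.044256). The perpendicularity gives MN at right angles to HM, so MN runs at 1.0000°; with |MN| = 19.7, N = (2.6570, 0.38807). ∠MNB = 87.6° gives NB at -91.400° from the x-axis; with |NB| = 19.6, B = (2.1781, -19.206). ∠NBK = 38.7° gives BK at 127.30° from the x-axis; with |BK| = 8.2, K = (-2.7910, -12.683). Then |HK| = |K − H| = 15.225.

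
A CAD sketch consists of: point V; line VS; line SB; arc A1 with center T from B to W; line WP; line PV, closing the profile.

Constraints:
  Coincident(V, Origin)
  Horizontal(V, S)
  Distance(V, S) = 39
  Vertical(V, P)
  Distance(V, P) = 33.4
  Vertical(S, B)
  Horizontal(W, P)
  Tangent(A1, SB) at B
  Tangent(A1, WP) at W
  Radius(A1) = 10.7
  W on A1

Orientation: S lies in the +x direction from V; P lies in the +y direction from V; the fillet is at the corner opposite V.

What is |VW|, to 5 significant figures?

43.777

V is at the origin; VS is horizontal with |VS| = 39.0 and S on the +x side, so S = (39.000, 0.0000). VP is vertical with |VP| = 33.4 and P on the +y side, so P = (0.0000, 33.400). The virtual corner opposite V is at (39.000, 33.400). Since A1 is tangent to SB there, TB ⟂ SB and tangency of A1 to WP means the radius TW is perpendicular to WP, with radius 10.7, so the center T sits 10.7 in from both sides at T = (28.300, 22.700). That places the tangent points at B = (39.000, 22.700) on SB and W = (28.300, 33.400) on WP. Then |VW| = |W − V| = 43.777.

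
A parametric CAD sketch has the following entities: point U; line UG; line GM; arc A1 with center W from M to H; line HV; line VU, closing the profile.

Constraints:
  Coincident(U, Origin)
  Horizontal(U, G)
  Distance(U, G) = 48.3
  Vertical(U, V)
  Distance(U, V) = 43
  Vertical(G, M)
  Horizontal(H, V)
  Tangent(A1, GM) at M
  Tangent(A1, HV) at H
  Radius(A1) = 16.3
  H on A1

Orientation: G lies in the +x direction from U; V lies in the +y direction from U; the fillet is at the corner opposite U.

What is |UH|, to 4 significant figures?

53.60

U is at the origin; U and G share the same y with |UG| = 48.3 and G on the +x side, so G = (48.30, 0.000). U and V share the same x with |UV| = 43.0 and V on the +y side, so V = (0.000, 43.00). The virtual corner opposite U is at (48.30, 43.00). The tangent condition forces WM to be normal to GM and tangency of A1 to HV means the radius WH is perpendicular to HV, with radius 16.3, so the center W sits 16.3 in from both sides at W = (32.00, 26.70). That places the tangent points at M = (48.30, 26.70) on GM and H = (32.00, 43.00) on HV. Then |UH| = |H − U| = 53.60.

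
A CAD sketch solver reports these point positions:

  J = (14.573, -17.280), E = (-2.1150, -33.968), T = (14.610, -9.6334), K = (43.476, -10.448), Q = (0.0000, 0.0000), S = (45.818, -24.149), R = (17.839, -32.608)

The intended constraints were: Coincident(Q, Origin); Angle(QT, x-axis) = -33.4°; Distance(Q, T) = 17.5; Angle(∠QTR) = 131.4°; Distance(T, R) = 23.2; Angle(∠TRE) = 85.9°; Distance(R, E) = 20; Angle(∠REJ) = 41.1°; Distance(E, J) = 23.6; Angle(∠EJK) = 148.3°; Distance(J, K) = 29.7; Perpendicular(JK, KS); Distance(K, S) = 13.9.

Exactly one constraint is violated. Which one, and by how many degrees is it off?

Perpendicular(JK, KS) — off by 3.60°.

Q = (0.00, 0.00) ✓; QT at -33.40° ✓; |QT| = 17.50 ✓; ∠QTR = 131.4° ✓; |TR| = 23.20 ✓; ∠TRE = 85.90° ✓; |RE| = 20.00 ✓; ∠REJ = 41.10° ✓; |EJ| = 23.60 ✓; ∠EJK = 148.3° ✓; |JK| = 29.70 ✓; ∠(JK, KS) = 93.60° ✗; |KS| = 13.90 ✓.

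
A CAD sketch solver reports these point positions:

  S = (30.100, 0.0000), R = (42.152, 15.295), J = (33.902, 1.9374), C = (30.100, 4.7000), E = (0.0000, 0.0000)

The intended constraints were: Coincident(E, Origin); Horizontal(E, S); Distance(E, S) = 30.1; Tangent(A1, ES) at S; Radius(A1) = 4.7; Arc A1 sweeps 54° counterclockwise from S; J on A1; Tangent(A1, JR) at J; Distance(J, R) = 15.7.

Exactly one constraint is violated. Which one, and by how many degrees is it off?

Tangent(A1, JR) at J — off by 4.30°.

E = (0.00, 0.00) ✓; E.y = 0.00, S.y = 0.00 ✓; |ES| = 30.10 ✓; ∠(CS, SE) = 90.00° ✓; |CS| = 4.700 ✓; bearing(C→J) − bearing(C→S) = 54.00° ✓; |CJ| = 4.700 ✓; ∠(CJ, JR) = 85.70° ✗; |JR| = 15.70 ✓.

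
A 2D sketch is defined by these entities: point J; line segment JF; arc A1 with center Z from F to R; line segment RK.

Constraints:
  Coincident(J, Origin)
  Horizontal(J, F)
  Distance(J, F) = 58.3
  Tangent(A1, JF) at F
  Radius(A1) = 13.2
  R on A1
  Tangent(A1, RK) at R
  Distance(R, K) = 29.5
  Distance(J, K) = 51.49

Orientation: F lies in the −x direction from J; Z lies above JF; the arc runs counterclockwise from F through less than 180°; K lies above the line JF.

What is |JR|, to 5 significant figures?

46.684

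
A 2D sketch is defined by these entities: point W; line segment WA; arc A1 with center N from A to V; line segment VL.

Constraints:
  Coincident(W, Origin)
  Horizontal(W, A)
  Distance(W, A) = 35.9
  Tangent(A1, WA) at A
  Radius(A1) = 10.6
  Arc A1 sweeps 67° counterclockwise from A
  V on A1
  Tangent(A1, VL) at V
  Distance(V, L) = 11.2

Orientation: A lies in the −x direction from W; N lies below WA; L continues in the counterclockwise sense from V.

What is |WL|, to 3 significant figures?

52.8

W is at the origin; W and A share the same y with |WA| = 35.9 and A on the −x side, so A = (-35.9, 0.00). Tangency of A1 to WA means the radius NA is perpendicular to WA, so N = A + (0, -10.6) = (-35.9, -10.6). On A1, A sits at bearing 90° from N; a 67° counterclockwise sweep puts V at bearing 157°, so V = N + 10.6·(cos 157°, sin 157°) = (-45.7, -6.46). Since A1 is tangent to VL there, NV ⟂ VL, so VL runs along (−sin 157°, cos 157°); with |VL| = 11.2, L = (-50.0, -16.8). Then |WL| = |L − W| = 52.8.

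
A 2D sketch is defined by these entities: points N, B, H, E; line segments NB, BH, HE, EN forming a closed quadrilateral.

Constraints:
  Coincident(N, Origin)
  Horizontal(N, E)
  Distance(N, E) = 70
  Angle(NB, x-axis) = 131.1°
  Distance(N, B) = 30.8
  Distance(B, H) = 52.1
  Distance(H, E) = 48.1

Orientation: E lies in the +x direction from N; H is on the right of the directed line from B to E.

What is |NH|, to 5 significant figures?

23.372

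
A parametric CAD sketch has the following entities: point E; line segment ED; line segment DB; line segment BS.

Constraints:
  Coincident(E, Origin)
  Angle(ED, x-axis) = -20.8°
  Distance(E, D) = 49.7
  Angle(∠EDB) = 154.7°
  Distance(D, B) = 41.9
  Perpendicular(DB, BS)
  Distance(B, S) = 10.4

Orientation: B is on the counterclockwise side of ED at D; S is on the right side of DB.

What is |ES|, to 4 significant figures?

92.42

∠EDB = 154.7°, so DB runs at -20.8° + (180° − 154.7°) = 4.500° from the x-axis; with |DB| = 41.9, B = D + 41.9·(cos 4.500°, sin 4.500°) = (88.23, -14.36). DB ⟂ BS; with |BS| = 10.4 on the right of DB, S = B + 10.4·(0.07846, -0.9969) = (89.05, -24.73). Then |ES| = |S − E| = 92.42.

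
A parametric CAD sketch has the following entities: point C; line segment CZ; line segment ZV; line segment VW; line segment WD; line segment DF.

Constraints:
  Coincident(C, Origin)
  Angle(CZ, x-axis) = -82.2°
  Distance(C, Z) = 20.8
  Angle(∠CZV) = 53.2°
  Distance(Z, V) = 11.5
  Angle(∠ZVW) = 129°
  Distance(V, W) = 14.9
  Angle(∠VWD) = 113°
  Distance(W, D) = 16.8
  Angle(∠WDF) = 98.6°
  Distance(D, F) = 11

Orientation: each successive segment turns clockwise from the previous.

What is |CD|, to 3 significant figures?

9.77

C is at the origin; CZ runs at -82.2° with length 20.8, so Z = (2.82, -20.6). ∠CZV = 53.2° gives ZV at 151° from the x-axis; with |ZV| = 11.5, V = (-7.24, -15.0). ∠ZVW = 129.0° gives VW at 100° from the x-axis; with |VW| = 14.9, W = (-9.82, -0.359). ∠VWD = 113.0° gives WD at 33.0° from the x-axis; with |WD| = 16.8, D = (4.27, 8.79). Then |CD| = |D − C| = 9.77.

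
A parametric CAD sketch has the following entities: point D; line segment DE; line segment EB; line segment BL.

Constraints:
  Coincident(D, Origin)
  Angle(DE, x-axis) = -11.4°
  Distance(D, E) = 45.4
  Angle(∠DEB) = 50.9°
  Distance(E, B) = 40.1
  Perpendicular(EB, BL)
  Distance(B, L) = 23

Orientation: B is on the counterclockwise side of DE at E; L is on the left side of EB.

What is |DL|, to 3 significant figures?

16.8

D is at the origin; DE runs at -11.4° with length 45.4, so E = 45.4·(cos -11.4°, sin -11.4°) = (44.5, -8.97). ∠DEB = 50.9°, so EB runs at -11.4° + (180° − 50.9°) = 118° from the x-axis; with |EB| = 40.1, B = E + 40.1·(cos 118°, sin 118°) = (25.9, 26.5). The perpendicularity gives BL at right angles to EB; with |BL| = 23.0 on the left of EB, L = B + 23.0·(-0.885, -0.465) = (5.50, 15.8). Then |DL| = |L − D| = 16.8.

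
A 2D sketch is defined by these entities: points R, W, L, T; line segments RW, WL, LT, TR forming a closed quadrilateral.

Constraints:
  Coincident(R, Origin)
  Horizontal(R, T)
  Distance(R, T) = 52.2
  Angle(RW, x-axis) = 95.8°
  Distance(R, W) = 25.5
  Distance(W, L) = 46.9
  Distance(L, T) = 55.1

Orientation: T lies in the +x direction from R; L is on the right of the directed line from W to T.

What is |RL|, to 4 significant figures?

21.41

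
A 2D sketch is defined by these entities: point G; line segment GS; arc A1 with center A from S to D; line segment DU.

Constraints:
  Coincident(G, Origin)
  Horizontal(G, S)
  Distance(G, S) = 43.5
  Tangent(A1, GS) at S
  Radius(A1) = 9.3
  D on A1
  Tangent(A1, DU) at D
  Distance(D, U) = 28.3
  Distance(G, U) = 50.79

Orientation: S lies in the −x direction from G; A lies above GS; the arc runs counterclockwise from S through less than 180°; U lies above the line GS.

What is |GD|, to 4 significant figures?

35.44

G is at the origin; GS is horizontal with |GS| = 43.5 and S on the −x side, so S = (-43.50, 0.000). Since A1 is tangent to GS there, AS ⟂ GS, so A = S + (0, 9.3) = (-43.50, 9.300). Since AD ⟂ DU (tangency), |AU| = √(9.3² + 28.3²) = 29.79 regardless of where D sits on A1. So U lies on both circle(G, 50.79) and circle(A, 29.79); the above-GS intersection is U = (-34.16, 37.59). D is the foot of the tangent from U: D = (-34.20, 9.287).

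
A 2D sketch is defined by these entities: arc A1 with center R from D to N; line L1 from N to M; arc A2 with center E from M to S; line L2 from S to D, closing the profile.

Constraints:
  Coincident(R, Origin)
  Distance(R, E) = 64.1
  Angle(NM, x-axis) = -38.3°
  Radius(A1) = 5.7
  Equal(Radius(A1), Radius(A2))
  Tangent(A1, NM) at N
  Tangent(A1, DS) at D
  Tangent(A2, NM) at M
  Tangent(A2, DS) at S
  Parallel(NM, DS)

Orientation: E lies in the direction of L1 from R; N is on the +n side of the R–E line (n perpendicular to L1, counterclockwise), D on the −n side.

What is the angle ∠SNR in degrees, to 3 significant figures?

79.9°

Tangency of A1 to both parallel lines with radius 5.7 puts N and D at R ± 5.7·n: N = (3.53, 4.47), D = (-3.53, -4.47). Equal radii place M and S the same way about E: M = E + 5.7·n = (53.8, -35.3), S = E − 5.7·n = (46.8, -44.2). Then cos ∠SNR = NS·NR / (|NS||NR|), giving 79.9°.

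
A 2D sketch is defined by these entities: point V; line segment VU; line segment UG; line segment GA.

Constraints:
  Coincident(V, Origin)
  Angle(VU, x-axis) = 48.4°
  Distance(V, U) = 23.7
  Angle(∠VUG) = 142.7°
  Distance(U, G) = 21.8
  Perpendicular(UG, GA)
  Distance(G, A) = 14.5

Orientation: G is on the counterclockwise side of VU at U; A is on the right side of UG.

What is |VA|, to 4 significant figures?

49.86

V is at the origin; VU runs at 48.4° with length 23.7, so U = 23.7·(cos 48.4°, sin 48.4°) = (15.74, 17.72). ∠VUG = 142.7°, so UG runs at 48.4° + (180° − 142.7°) = 85.70° from the x-axis; with |UG| = 21.8, G = U + 21.8·(cos 85.70°, sin 85.70°) = (17.37, 39.46). The perpendicularity gives GA at right angles to UG; with |GA| = 14.5 on the right of UG, A = G + 14.5·(0.9972, -0.07498) = (31.83, 38.37). Then |VA| = |A − V| = 49.86.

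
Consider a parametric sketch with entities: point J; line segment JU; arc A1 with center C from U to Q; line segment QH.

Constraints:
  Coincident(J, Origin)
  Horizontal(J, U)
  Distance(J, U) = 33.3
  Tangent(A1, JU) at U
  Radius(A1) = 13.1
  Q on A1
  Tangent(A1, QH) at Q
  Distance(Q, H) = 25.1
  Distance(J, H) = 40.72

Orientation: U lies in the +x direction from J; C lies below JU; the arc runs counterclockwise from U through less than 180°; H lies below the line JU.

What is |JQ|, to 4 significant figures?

23.42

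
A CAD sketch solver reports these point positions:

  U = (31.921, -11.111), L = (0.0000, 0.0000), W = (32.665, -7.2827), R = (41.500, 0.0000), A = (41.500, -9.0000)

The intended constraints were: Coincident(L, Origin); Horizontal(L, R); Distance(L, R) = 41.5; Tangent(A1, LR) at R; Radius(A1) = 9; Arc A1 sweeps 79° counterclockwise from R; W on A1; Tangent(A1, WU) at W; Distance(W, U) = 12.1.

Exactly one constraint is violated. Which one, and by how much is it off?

Distance(W, U) = 12.1 — off by 8.20.

L = (0.00, 0.00) ✓; L.y = 0.00, R.y = 0.00 ✓; |LR| = 41.50 ✓; ∠(AR, RL) = 90.00° ✓; |AR| = 9.000 ✓; bearing(A→W) − bearing(A→R) = 79.00° ✓; |AW| = 9.000 ✓; ∠(AW, WU) = 90.00° ✓; |WU| = 3.900 ✗.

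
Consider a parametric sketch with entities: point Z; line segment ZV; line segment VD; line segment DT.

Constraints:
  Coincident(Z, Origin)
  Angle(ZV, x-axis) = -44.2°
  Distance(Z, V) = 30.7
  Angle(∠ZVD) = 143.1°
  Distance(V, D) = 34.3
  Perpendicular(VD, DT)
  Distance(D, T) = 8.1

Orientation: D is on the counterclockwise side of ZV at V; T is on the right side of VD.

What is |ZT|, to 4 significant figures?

64.56

Z is at the origin; ZV runs at -44.2° with length 30.7, so V = 30.7·(cos -44.2°, sin -44.2°) = (22.01, -21.40). ∠ZVD = 143.1°, so VD runs at -44.2° + (180° − 143.1°) = -7.300° from the x-axis; with |VD| = 34.3, D = V + 34.3·(cos -7.300°, sin -7.300°) = (56.03, -25.76). The perpendicularity gives DT at right angles to VD; with |DT| = 8.1 on the right of VD, T = D + 8.1·(-0.1271, -0.9919) = (55.00, -33.80). Then |ZT| = |T − Z| = 64.56.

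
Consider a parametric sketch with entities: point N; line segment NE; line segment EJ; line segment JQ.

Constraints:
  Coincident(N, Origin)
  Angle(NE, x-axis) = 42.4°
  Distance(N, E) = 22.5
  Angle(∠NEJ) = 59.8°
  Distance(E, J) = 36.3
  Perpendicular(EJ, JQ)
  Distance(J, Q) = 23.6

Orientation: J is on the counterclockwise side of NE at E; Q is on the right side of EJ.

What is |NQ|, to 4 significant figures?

49.77

N is at the origin; NE runs at 42.4° with length 22.5, so E = 22.5·(cos 42.4°, sin 42.4°) = (16.62, 15.17). ∠NEJ = 59.8°, so EJ runs at 42.4° + (180° − 59.8°) = 162.6° from the x-axis; with |EJ| = 36.3, J = E + 36.3·(cos 162.6°, sin 162.6°) = (-18.02, 26.03). EJ ⟂ JQ; with |JQ| = 23.6 on the right of EJ, Q = J + 23.6·(0.2990, 0.9542) = (-10.97, 48.55). Then |NQ| = |Q − N| = 49.77.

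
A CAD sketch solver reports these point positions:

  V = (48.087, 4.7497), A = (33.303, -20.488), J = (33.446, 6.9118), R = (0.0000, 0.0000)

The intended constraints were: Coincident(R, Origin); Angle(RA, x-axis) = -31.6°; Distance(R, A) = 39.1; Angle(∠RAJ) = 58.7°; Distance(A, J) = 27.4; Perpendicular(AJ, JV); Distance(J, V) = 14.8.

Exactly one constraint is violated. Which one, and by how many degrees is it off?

Perpendicular(AJ, JV) — off by 8.10°.

R = (0.00, 0.00) ✓; RA at -31.60° ✓; |RA| = 39.10 ✓; ∠RAJ = 58.70° ✓; |AJ| = 27.40 ✓; ∠(AJ, JV) = 98.10° ✗; |JV| = 14.80 ✓.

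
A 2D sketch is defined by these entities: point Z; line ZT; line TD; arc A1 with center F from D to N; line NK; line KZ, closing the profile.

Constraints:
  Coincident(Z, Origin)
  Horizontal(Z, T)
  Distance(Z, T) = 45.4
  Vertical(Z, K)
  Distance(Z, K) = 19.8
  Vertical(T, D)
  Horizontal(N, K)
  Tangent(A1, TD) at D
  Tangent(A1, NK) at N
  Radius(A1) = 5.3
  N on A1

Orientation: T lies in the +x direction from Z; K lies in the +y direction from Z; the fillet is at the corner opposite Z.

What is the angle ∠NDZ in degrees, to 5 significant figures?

62.713°

Z is at the origin; ZT is horizontal with |ZT| = 45.4 and T on the +x side, so T = (45.400, 0.0000). Z and K share the same x with |ZK| = 19.8 and K on the +y side, so K = (0.0000, 19.800). The virtual corner opposite Z is at (45.400, 19.800). The tangent condition forces FD to be normal to TD and since A1 is tangent to NK there, FN ⟂ NK, with radius 5.3, so the center F sits 5.3 in from both sides at F = (40.100, 14.500). That places the tangent points at D = (45.400, 14.500) on TD and N = (40.100, 19.800) on NK. Then cos ∠NDZ = DN·DZ / (|DN||DZ|), giving 62.713°.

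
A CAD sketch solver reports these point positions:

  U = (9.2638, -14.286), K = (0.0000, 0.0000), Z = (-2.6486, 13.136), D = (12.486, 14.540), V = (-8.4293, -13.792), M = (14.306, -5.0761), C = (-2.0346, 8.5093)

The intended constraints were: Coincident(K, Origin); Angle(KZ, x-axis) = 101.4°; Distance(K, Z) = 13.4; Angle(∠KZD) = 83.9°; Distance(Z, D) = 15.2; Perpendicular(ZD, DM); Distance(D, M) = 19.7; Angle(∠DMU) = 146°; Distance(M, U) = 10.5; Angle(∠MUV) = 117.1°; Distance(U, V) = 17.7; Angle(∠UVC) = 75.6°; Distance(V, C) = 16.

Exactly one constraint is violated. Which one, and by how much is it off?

Distance(V, C) = 16 — off by 7.20.

K = (0.00, 0.00) ✓; KZ at 101.4° ✓; |KZ| = 13.40 ✓; ∠KZD = 83.90° ✓; |ZD| = 15.20 ✓; ∠(ZD, DM) = 90.00° ✓; |DM| = 19.70 ✓; ∠DMU = 146.0° ✓; |MU| = 10.50 ✓; ∠MUV = 117.1° ✓; |UV| = 17.70 ✓; ∠UVC = 75.60° ✓; |VC| = 23.20 ✗.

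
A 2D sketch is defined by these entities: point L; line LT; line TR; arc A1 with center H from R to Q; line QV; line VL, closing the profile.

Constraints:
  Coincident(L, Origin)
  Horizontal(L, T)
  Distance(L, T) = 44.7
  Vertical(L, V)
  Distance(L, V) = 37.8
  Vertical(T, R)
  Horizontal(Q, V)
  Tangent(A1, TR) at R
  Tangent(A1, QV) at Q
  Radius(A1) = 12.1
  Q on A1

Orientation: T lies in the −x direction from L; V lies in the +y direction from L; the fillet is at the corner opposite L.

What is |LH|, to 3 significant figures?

41.5

L is at the origin; L and T share the same y with |LT| = 44.7 and T on the −x side, so T = (-44.7, 0.00). L and V share the same x with |LV| = 37.8 and V on the +y side, so V = (0.00, 37.8). The virtual corner opposite L is at (-44.7, 37.8). Tangency of A1 to TR means the radius HR is perpendicular to TR and tangency of A1 to QV means the radius HQ is perpendicular to QV, with radius 12.1, so the center H sits 12.1 in from both sides at H = (-32.6, 25.7). Then |LH| = |H − L| = 41.5.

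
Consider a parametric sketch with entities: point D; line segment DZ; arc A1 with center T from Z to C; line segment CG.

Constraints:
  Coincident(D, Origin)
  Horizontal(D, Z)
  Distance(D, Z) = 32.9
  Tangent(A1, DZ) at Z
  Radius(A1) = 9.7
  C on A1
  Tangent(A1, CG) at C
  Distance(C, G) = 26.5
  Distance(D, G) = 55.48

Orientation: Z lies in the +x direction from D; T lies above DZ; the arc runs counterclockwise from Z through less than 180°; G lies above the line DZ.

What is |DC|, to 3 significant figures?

43.8

D is at the origin; D and Z share the same y with |DZ| = 32.9 and Z on the +x side, so Z = (32.9, 0.00). Since A1 is tangent to DZ there, TZ ⟂ DZ, so T = Z + (0, 9.7) = (32.9, 9.70). Since TC ⟂ CG (tangency), |TG| = √(9.7² + 26.5²) = 28.2 regardless of where C sits on A1. So G lies on both circle(D, 55.48) and circle(T, 28.2); the above-DZ intersection is G = (41.8, 36.5). C is the foot of the tangent from G: C = (42.6, 9.99).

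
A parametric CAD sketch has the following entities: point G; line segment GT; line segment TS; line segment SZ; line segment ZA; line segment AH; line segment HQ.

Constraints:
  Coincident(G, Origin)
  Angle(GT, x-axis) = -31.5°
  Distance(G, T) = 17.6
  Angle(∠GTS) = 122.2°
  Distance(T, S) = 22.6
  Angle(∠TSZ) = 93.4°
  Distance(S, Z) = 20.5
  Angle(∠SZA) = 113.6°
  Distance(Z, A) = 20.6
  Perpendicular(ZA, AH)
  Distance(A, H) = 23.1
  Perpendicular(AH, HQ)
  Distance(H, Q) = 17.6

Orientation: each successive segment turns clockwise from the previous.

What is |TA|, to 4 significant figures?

30.31

G is at the origin; GT runs at -31.5° with length 17.6, so T = (15.01, -9.196). ∠GTS = 122.2° gives TS at -89.30° from the x-axis; with |TS| = 22.6, S = (15.28, -31.79). ∠TSZ = 93.4° gives SZ at -175.9° from the x-axis; with |SZ| = 20.5, Z = (-5.165, -33.26). ∠SZA = 113.6° gives ZA at 117.7° from the x-axis; with |ZA| = 20.6, A = (-14.74, -15.02). Then |TA| = |A − T| = 30.31.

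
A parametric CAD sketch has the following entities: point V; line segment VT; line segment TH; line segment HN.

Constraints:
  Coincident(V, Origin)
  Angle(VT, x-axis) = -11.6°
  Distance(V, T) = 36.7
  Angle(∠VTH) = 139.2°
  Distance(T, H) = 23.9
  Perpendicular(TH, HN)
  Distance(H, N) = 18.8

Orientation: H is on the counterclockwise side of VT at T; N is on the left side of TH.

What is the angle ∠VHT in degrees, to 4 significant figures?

24.89°

V is at the origin; VT runs at -11.6° with length 36.7, so T = 36.7·(cos -11.6°, sin -11.6°) = (35.95, -7.380). ∠VTH = 139.2°, so TH runs at -11.6° + (180° − 139.2°) = 29.20° from the x-axis; with |TH| = 23.9, H = T + 23.9·(cos 29.20°, sin 29.20°) = (56.81, 4.280). Then cos ∠VHT = HV·HT / (|HV||HT|), giving 24.89°.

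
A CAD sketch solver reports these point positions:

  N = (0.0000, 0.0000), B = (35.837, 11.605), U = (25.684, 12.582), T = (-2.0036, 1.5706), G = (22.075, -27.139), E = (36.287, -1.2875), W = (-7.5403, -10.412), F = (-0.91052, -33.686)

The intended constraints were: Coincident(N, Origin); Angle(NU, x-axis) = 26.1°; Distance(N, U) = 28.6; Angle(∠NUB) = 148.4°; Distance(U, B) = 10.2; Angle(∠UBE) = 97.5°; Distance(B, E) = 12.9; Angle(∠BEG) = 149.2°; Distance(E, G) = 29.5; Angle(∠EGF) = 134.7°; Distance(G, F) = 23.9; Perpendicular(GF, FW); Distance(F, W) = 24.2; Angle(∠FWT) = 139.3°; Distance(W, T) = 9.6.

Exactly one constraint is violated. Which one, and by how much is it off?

Distance(W, T) = 9.6 — off by 3.60.

N = (0.00, 0.00) ✓; NU at 26.10° ✓; |NU| = 28.60 ✓; ∠NUB = 148.4° ✓; |UB| = 10.20 ✓; ∠UBE = 97.50° ✓; |BE| = 12.90 ✓; ∠BEG = 149.2° ✓; |EG| = 29.50 ✓; ∠EGF = 134.7° ✓; |GF| = 23.90 ✓; ∠(GF, FW) = 90.00° ✓; |FW| = 24.20 ✓; ∠FWT = 139.3° ✓; |WT| = 13.20 ✗.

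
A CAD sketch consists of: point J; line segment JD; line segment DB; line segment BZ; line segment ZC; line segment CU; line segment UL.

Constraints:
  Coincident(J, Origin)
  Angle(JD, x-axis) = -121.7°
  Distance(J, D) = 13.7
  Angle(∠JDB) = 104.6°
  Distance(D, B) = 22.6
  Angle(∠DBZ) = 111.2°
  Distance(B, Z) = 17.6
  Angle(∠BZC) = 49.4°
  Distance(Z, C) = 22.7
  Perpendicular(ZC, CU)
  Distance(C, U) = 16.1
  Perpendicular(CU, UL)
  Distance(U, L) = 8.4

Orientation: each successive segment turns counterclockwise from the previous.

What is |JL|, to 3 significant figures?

29.5

J is at the origin; JD runs at -121.7° with length 13.7, so D = (-7.20, -11.7). ∠JDB = 104.6° gives DB at -46.3° from the x-axis; with |DB| = 22.6, B = (8.41, -28.0). ∠DBZ = 111.2° gives BZ at 22.5° from the x-axis; with |BZ| = 17.6, Z = (24.7, -21.3). ∠BZC = 49.4° gives ZC at 153° from the x-axis; with |ZC| = 22.7, C = (4.43, -11.0). The perpendicularity gives CU at right angles to ZC, so CU runs at -117°; with |CU| = 16.1, U = (-2.85, -25.3). The perpendicularity gives UL at right angles to CU, so UL runs at -26.9°; with |UL| = 8.4, L = (4.64, -29.1). Then |JL| = |L − J| = 29.5.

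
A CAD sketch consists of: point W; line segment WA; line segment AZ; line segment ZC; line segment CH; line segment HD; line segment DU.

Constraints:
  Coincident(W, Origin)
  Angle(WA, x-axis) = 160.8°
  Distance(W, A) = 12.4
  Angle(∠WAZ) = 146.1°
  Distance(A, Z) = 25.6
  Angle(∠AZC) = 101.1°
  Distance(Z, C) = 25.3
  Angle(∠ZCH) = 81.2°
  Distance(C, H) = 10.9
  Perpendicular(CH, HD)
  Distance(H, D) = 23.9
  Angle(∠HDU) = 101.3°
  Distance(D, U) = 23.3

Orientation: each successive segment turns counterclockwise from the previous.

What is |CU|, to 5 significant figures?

30.872

The perpendicularity gives HD at right angles to CH, so HD runs at 102.40°; with |HD| = 23.9, D = (-29.370, -1.9853). ∠HDU = 101.3° gives DU at -178.90° from the x-axis; with |DU| = 23.3, U = (-52.666, -2.4326). Then |CU| = |U − C| = 30.872.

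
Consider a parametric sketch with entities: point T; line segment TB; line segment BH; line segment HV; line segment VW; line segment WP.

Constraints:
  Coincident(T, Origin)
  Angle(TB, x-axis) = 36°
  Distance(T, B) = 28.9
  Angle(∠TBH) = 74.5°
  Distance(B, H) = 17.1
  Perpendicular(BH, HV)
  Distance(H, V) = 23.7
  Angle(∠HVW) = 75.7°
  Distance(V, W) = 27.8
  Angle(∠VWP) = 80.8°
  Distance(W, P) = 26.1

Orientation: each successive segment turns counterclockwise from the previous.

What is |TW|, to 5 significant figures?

20.731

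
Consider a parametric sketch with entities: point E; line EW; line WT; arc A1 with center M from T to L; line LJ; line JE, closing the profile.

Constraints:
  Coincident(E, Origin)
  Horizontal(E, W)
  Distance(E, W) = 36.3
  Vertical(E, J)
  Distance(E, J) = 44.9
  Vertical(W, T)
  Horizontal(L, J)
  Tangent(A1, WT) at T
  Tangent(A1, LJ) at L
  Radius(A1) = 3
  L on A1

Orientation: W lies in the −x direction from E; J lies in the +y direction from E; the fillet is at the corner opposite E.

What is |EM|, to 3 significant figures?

53.5

EJ is vertical with |EJ| = 44.9 and J on the +y side, so J = (0.00, 44.9). The virtual corner opposite E is at (-36.3, 44.9). A1 meets WT tangentially, so MT is at right angles to WT and tangency of A1 to LJ means the radius ML is perpendicular to LJ, with radius 3.0, so the center M sits 3.0 in from both sides at M = (-33.3, 41.9). Then |EM| = |M − E| = 53.5.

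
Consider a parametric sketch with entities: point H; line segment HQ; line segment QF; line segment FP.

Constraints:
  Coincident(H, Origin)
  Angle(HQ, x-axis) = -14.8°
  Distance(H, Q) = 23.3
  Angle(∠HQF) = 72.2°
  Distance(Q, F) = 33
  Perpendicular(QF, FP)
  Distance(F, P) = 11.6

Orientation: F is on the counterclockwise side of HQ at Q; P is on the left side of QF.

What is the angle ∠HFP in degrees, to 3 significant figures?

49.4°

H is at the origin; HQ runs at -14.8° with length 23.3, so Q = 23.3·(cos -14.8°, sin -14.8°) = (22.5, -5.95). ∠HQF = 72.2°, so QF runs at -14.8° + (180° − 72.2°) = 93.0° from the x-axis; with |QF| = 33.0, F = Q + 33.0·(cos 93.0°, sin 93.0°) = (20.8, 27.0). The perpendicularity gives FP at right angles to QF; with |FP| = 11.6 on the left of QF, P = F + 11.6·(-0.999, -0.0523) = (9.22, 26.4). Then cos ∠HFP = FH·FP / (|FH||FP|), giving 49.4°.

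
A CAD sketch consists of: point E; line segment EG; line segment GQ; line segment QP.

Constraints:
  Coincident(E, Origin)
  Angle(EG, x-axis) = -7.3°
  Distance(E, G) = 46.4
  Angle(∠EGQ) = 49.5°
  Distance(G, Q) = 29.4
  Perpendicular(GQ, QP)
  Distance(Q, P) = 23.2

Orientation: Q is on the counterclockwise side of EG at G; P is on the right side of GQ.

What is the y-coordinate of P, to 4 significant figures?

31.41

E is at the origin; EG runs at -7.3° with length 46.4, so G = 46.4·(cos -7.3°, sin -7.3°) = (46.02, -5.896). ∠EGQ = 49.5°, so GQ runs at -7.3° + (180° − 49.5°) = 123.2° from the x-axis; with |GQ| = 29.4, Q = G + 29.4·(cos 123.2°, sin 123.2°) = (29.93, 18.71). GQ ⟂ QP; with |QP| = 23.2 on the right of GQ, P = Q + 23.2·(0.8368, 0.5476) = (49.34, 31.41). So P.y = 31.41.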